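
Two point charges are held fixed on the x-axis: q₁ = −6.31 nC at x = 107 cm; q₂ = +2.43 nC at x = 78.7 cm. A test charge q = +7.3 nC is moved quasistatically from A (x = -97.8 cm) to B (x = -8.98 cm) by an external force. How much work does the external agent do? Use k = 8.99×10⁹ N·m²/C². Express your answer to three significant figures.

-6.33×10⁻⁸ J

For quasistatic motion the external work equals the change in potential energy: W_ext = qΔV = q(V_B − V_A).
At A: distances to the source charges are 2.05 m, 1.77 m; V_A = Σ kqᵢ/rᵢ = -15.3 V.
At B: distances to the source charges are 1.16 m, 0.877 m; V_B = Σ kqᵢ/rᵢ = -24.0 V.
ΔV = V_B − V_A = -8.67 V.
W_ext = qΔV = (7.30×10⁻⁹ C)(-8.67 V) = -6.33×10⁻⁸ J.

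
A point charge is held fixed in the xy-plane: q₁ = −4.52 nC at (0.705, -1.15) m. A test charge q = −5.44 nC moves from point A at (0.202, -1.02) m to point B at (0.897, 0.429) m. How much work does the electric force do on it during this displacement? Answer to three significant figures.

2.87×10⁻⁷ J

The work done by the electric force is W_field = −ΔU = −q(V_B − V_A) = q(V_A − V_B).
At A: distance to the source charge is 0.520 m; V_A = kq₁/r = -78.2 V.
At B: distance to the source charge is 1.59 m; V_B = kq₁/r = -25.5 V.
ΔV = V_B − V_A = 52.7 V.
W_field = −qΔV = −(-5.44×10⁻⁹ C)(52.7 V) = 2.87×10⁻⁷ J.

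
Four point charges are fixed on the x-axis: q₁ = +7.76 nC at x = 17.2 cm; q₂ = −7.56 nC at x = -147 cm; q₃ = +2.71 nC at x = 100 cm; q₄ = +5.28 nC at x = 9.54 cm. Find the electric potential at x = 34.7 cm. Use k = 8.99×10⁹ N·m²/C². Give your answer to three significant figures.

587 V

The total potential is the scalar sum of each charge's contribution, V = Σ kqᵢ/rᵢ.
Distances from the field point to each charge: r₁ = 0.175 m, r₂ = 1.82 m, r₃ = 0.653 m, r₄ = 0.252 m.
V = k[(7.76×10⁻⁹)/(0.175) + (-7.56×10⁻⁹)/(1.82) + (2.71×10⁻⁹)/(0.653) + (5.28×10⁻⁹)/(0.252)] = 587 V.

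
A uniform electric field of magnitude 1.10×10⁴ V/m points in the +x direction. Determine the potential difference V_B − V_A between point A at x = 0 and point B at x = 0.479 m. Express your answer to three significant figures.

-5270 V

In a uniform field, potential decreases in the direction of E: V_B − V_A = −E·Δx.
V_B − V_A = −(1.10×10⁴ V/m)(0.479 m) = -5270 V.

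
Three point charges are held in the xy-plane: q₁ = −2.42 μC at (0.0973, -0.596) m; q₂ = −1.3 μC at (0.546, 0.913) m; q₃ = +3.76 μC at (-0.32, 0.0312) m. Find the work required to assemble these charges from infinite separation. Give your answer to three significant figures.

The assembly work is the sum of pairwise potential energies, U = Σ_{i<j} kqᵢqⱼ/rᵢⱼ.
Pair separations: r₁₂ = 1.57 m, r₁₃ = 0.753 m, r₂₃ = 1.24 m.
U = (0.0180) + (-0.109) + (-0.0356) = -0.126 J.

-0.126 J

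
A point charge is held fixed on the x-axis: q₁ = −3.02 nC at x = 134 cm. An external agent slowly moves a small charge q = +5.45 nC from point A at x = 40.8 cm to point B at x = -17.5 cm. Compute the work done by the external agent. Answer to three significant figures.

For quasistatic motion the external work equals the change in potential energy: W_ext = qΔV = q(V_B − V_A).
At A: distance to the source charge is 0.932 m; V_A = kq₁/r = -29.1 V.
At B: distance to the source charge is 1.52 m; V_B = kq₁/r = -17.9 V.
ΔV = V_B − V_A = 11.2 V.
W_ext = qΔV = (5.45×10⁻⁹ C)(11.2 V) = 6.11×10⁻⁸ J.

6.11×10⁻⁸ J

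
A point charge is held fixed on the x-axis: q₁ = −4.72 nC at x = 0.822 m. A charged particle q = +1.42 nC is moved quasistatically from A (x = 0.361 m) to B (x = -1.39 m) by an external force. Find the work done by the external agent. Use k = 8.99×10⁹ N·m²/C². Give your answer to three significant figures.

For quasistatic motion the external work equals the change in potential energy: W_ext = qΔV = q(V_B − V_A).
At A: distance to the source charge is 0.461 m; V_A = kq₁/r = -92.0 V.
At B: distance to the source charge is 2.21 m; V_B = kq₁/r = -19.2 V.
ΔV = V_B − V_A = 72.9 V.
W_ext = qΔV = (1.42×10⁻⁹ C)(72.9 V) = 1.03×10⁻⁷ J.

1.03×10⁻⁷ J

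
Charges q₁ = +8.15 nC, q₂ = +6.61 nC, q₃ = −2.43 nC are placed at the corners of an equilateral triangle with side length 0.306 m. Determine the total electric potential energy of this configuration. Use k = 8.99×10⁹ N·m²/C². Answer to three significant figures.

5.29×10⁻⁷ J

The assembly work is the sum of pairwise potential energies, U = Σ_{i<j} kqᵢqⱼ/rᵢⱼ.
All three pair separations equal the side length, 0.306 m.
U = (1.58×10⁻⁶) + (-5.82×10⁻⁷) + (-4.72×10⁻⁷) = 5.29×10⁻⁷ J.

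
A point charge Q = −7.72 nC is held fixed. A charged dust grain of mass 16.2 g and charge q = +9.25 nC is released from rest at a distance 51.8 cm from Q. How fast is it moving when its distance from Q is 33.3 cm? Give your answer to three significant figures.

9.22×10⁻³ m/s

Only the electrostatic force acts, so mechanical energy is conserved: ½mv² = U₁ − U₂ = kQq(1/r₁ − 1/r₂).
U₁ − U₂ = (8.99×10⁹ N·m²/C²)(-7.72×10⁻⁹ C)(9.25×10⁻⁹ C)(1/0.518 − 1/0.333) = 6.89×10⁻⁷ J.
v = √(2·6.89×10⁻⁷/0.0162) = 9.22×10⁻³ m/s.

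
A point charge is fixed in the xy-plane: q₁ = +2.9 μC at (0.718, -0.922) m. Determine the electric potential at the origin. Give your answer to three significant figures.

Electric potential is a scalar, so the contributions from each charge add algebraically: V = Σ kqᵢ/rᵢ.
Distances from the field point to each charge: r₁ = 1.17 m.
V = k[(2.90×10⁻⁶)/(1.17)] = 2.23×10⁴ V.

2.23×10⁴ V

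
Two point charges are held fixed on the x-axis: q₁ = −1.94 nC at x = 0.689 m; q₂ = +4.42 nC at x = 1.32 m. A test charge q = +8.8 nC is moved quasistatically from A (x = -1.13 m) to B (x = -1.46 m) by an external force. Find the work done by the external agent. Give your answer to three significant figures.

For quasistatic motion the external work equals the change in potential energy: W_ext = qΔV = q(V_B − V_A).
At A: distances to the source charges are 1.82 m, 2.45 m; V_A = Σ kqᵢ/rᵢ = 6.63 V.
At B: distances to the source charges are 2.15 m, 2.78 m; V_B = Σ kqᵢ/rᵢ = 6.18 V.
ΔV = V_B − V_A = -0.453 V.
W_ext = qΔV = (8.80×10⁻⁹ C)(-0.453 V) = -3.99×10⁻⁹ J.

-3.99×10⁻⁹ J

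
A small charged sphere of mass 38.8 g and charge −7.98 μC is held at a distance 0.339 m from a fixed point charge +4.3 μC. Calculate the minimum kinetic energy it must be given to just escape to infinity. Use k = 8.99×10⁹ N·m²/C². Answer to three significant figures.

0.910 J

To just escape, total mechanical energy must reach zero at infinity: ½mv²_min + U = 0, so ½mv²_min = −U = |kQq|/r.
|U| = |kQq|/r = (8.99×10⁹ N·m²/C²)(4.30×10⁻⁶)(7.98×10⁻⁶)/(0.339) = 0.910 J.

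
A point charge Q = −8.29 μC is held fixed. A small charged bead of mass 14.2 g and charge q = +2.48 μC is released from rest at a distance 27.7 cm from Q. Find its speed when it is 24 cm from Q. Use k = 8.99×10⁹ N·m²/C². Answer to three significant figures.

Only the electrostatic force acts, so mechanical energy is conserved: ½mv² = U₁ − U₂ = kQq(1/r₁ − 1/r₂).
U₁ − U₂ = (8.99×10⁹ N·m²/C²)(-8.29×10⁻⁶ C)(2.48×10⁻⁶ C)(1/0.277 − 1/0.240) = 0.103 J.
v = √(2·0.103/0.0142) = 3.81 m/s.

3.81 m/s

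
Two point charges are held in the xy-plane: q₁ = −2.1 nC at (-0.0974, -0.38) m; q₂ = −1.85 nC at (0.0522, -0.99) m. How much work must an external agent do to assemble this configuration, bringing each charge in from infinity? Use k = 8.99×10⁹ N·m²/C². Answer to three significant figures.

5.56×10⁻⁸ J

The work to assemble the configuration equals its total potential energy, U = Σ kqᵢqⱼ/rᵢⱼ over all pairs.
Pair separations: r₁₂ = 0.628 m.
U = (5.56×10⁻⁸) = 5.56×10⁻⁸ J.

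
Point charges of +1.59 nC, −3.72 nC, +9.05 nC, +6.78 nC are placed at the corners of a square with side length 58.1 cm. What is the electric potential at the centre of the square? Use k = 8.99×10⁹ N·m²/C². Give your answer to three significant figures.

300 V

Electric potential is a scalar, so the contributions from each charge add algebraically: V = Σ kqᵢ/rᵢ.
The distance from each corner to the centre is a√2/2 = 0.411 m.
V = k[(1.59×10⁻⁹)/(0.411) + (-3.72×10⁻⁹)/(0.411) + (9.05×10⁻⁹)/(0.411) + (6.78×10⁻⁹)/(0.411)] = 300 V.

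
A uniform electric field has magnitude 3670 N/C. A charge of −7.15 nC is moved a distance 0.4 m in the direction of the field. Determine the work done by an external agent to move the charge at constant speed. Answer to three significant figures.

The potential change for a displacement 0.4 m in the direction of the field is ΔV = −Ed = -1470 V.
W_ext = qΔV = 1.05×10⁻⁵ J.

1.05×10⁻⁵ J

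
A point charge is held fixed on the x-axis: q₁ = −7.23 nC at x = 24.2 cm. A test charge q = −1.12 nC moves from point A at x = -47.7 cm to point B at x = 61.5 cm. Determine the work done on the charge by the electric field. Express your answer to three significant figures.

The work done by the electric force is W_field = −ΔU = −q(V_B − V_A) = q(V_A − V_B).
At A: distance to the source charge is 0.719 m; V_A = kq₁/r = -90.4 V.
At B: distance to the source charge is 0.373 m; V_B = kq₁/r = -174 V.
ΔV = V_B − V_A = -83.9 V.
W_field = −qΔV = −(-1.12×10⁻⁹ C)(-83.9 V) = -9.39×10⁻⁸ J.

-9.39×10⁻⁸ J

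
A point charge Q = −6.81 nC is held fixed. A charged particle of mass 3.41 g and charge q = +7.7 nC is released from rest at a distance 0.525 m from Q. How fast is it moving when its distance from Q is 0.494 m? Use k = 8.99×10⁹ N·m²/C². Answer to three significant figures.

5.75×10⁻³ m/s

Only the electrostatic force acts, so mechanical energy is conserved: ½mv² = U₁ − U₂ = kQq(1/r₁ − 1/r₂).
U₁ − U₂ = (8.99×10⁹ N·m²/C²)(-6.81×10⁻⁹ C)(7.70×10⁻⁹ C)(1/0.525 − 1/0.494) = 5.63×10⁻⁸ J.
v = √(2·5.63×10⁻⁸/3.41×10⁻³) = 5.75×10⁻³ m/s.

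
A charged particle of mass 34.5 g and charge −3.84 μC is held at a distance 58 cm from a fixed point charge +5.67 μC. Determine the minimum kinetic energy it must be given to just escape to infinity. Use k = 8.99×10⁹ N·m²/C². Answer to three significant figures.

To just escape, total mechanical energy must reach zero at infinity: ½mv²_min + U = 0, so ½mv²_min = −U = |kQq|/r.
|U| = |kQq|/r = (8.99×10⁹ N·m²/C²)(5.67×10⁻⁶)(3.84×10⁻⁶)/(0.580) = 0.337 J.

0.337 J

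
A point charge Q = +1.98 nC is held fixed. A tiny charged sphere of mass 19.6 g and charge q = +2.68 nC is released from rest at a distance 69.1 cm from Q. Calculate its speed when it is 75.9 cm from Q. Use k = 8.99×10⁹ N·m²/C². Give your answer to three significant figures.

Only the electrostatic force acts, so mechanical energy is conserved: ½mv² = U₁ − U₂ = kQq(1/r₁ − 1/r₂).
U₁ − U₂ = (8.99×10⁹ N·m²/C²)(1.98×10⁻⁹ C)(2.68×10⁻⁹ C)(1/0.691 − 1/0.759) = 6.19×10⁻⁹ J.
v = √(2·6.19×10⁻⁹/0.0196) = 7.94×10⁻⁴ m/s.

7.94×10⁻⁴ m/s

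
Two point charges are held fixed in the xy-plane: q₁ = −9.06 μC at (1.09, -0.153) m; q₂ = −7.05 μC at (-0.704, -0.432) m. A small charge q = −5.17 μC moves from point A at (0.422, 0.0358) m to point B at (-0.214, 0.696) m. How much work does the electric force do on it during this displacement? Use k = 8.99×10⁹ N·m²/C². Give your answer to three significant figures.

The work done by the electric force is W_field = −ΔU = −q(V_B − V_A) = q(V_A − V_B).
At A: distances to the source charges are 0.694 m, 1.22 m; V_A = Σ kqᵢ/rᵢ = -1.69×10⁵ V.
At B: distances to the source charges are 1.56 m, 1.23 m; V_B = Σ kqᵢ/rᵢ = -1.04×10⁵ V.
ΔV = V_B − V_A = 6.54×10⁴ V.
W_field = −qΔV = −(-5.17×10⁻⁶ C)(6.54×10⁴ V) = 0.338 J.

0.338 J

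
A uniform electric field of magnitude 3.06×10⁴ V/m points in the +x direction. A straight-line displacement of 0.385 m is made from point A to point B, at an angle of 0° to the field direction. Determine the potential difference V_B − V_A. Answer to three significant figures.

Only the component of displacement along E changes the potential: ΔV = −E·d·cosθ.
ΔV = −(3.06×10⁴ V/m)(0.385 m)cos0° = -1.18×10⁴ V.

-1.18×10⁴ V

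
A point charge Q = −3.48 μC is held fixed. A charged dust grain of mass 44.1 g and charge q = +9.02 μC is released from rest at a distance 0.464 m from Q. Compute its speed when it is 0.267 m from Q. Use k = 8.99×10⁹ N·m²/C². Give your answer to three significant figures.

Only the electrostatic force acts, so mechanical energy is conserved: ½mv² = U₁ − U₂ = kQq(1/r₁ − 1/r₂).
U₁ − U₂ = (8.99×10⁹ N·m²/C²)(-3.48×10⁻⁶ C)(9.02×10⁻⁶ C)(1/0.464 − 1/0.267) = 0.449 J.
v = √(2·0.449/0.0441) = 4.51 m/s.

4.51 m/s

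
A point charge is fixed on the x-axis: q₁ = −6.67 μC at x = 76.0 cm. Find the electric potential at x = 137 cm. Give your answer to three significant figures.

Electric potential is a scalar, so the contributions from each charge add algebraically: V = Σ kqᵢ/rᵢ.
V = k[(-6.67×10⁻⁶)/(0.610)] = -9.83×10⁴ V.

-9.83×10⁴ V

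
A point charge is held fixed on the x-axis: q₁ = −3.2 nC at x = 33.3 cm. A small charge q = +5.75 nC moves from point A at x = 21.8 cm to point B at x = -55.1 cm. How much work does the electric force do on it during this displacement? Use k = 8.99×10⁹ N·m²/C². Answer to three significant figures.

The work done by the electric force is W_field = −ΔU = −q(V_B − V_A) = q(V_A − V_B).
At A: distance to the source charge is 0.115 m; V_A = kq₁/r = -250 V.
At B: distance to the source charge is 0.884 m; V_B = kq₁/r = -32.5 V.
ΔV = V_B − V_A = 218 V.
W_field = −qΔV = −(5.75×10⁻⁹ C)(218 V) = -1.25×10⁻⁶ J.

-1.25×10⁻⁶ J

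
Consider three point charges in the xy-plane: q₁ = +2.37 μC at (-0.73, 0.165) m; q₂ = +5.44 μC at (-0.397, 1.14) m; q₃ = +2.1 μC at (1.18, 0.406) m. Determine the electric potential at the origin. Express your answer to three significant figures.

8.41×10⁴ V

The total potential is the scalar sum of each charge's contribution, V = Σ kqᵢ/rᵢ.
Distances from the field point to each charge: r₁ = 0.748 m, r₂ = 1.21 m, r₃ = 1.25 m.
V = k[(2.37×10⁻⁶)/(0.748) + (5.44×10⁻⁶)/(1.21) + (2.10×10⁻⁶)/(1.25)] = 8.41×10⁴ V.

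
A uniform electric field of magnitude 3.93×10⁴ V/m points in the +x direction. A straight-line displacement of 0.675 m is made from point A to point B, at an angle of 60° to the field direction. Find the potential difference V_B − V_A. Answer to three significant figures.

Only the component of displacement along E changes the potential: ΔV = −E·d·cosθ.
ΔV = −(3.93×10⁴ V/m)(0.675 m)cos60° = -1.33×10⁴ V.

-1.33×10⁴ V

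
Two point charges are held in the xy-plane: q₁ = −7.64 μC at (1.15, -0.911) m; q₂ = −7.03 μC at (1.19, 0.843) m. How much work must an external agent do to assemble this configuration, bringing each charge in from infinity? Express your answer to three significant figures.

0.275 J

The work to assemble the configuration equals its total potential energy, U = Σ kqᵢqⱼ/rᵢⱼ over all pairs.
Pair separations: r₁₂ = 1.75 m.
U = (0.275) = 0.275 J.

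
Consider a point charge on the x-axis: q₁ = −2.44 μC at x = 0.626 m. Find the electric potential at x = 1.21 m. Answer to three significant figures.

Electric potential is a scalar, so the contributions from each charge add algebraically: V = Σ kqᵢ/rᵢ.
V = k[(-2.44×10⁻⁶)/(0.584)] = -3.76×10⁴ V.

-3.76×10⁴ V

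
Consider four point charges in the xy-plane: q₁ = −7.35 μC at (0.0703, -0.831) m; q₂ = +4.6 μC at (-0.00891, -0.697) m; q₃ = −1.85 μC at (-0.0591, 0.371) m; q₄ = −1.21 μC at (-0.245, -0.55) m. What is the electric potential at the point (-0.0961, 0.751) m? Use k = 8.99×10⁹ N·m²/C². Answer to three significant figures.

-6.49×10⁴ V

Electric potential is a scalar, so the contributions from each charge add algebraically: V = Σ kqᵢ/rᵢ.
Distances from the field point to each charge: r₁ = 1.59 m, r₂ = 1.45 m, r₃ = 0.382 m, r₄ = 1.31 m.
V = k[(-7.35×10⁻⁶)/(1.59) + (4.60×10⁻⁶)/(1.45) + (-1.85×10⁻⁶)/(0.382) + (-1.21×10⁻⁶)/(1.31)] = -6.49×10⁴ V.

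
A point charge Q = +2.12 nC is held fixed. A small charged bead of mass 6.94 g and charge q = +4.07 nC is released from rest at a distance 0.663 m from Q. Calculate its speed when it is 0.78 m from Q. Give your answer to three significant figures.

Only the electrostatic force acts, so mechanical energy is conserved: ½mv² = U₁ − U₂ = kQq(1/r₁ − 1/r₂).
U₁ − U₂ = (8.99×10⁹ N·m²/C²)(2.12×10⁻⁹ C)(4.07×10⁻⁹ C)(1/0.663 − 1/0.780) = 1.75×10⁻⁸ J.
v = √(2·1.75×10⁻⁸/6.94×10⁻³) = 2.25×10⁻³ m/s.

2.25×10⁻³ m/s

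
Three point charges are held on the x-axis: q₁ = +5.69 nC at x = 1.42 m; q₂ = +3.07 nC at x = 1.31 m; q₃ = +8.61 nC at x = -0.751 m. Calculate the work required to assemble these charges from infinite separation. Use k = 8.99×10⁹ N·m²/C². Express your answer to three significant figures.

The assembly work is the sum of pairwise potential energies, U = Σ_{i<j} kqᵢqⱼ/rᵢⱼ.
Pair separations: r₁₂ = 0.110 m, r₁₃ = 2.17 m, r₂₃ = 2.06 m.
U = (1.43×10⁻⁶) + (2.03×10⁻⁷) + (1.15×10⁻⁷) = 1.75×10⁻⁶ J.

1.75×10⁻⁶ J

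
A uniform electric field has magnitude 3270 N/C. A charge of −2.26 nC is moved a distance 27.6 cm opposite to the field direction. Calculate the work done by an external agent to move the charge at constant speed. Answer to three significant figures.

-2.04×10⁻⁶ J

The potential change for a displacement 27.6 cm opposite to the field direction is ΔV = +Ed = 903 V.
W_ext = qΔV = -2.04×10⁻⁶ J.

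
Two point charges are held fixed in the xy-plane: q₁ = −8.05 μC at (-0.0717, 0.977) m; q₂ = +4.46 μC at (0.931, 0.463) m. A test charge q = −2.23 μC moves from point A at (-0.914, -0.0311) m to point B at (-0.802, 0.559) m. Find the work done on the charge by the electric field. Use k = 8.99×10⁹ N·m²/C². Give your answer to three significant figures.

The work done by the electric force is W_field = −ΔU = −q(V_B − V_A) = q(V_A − V_B).
At A: distances to the source charges are 1.31 m, 1.91 m; V_A = Σ kqᵢ/rᵢ = -3.41×10⁴ V.
At B: distances to the source charges are 0.841 m, 1.74 m; V_B = Σ kqᵢ/rᵢ = -6.29×10⁴ V.
ΔV = V_B − V_A = -2.88×10⁴ V.
W_field = −qΔV = −(-2.23×10⁻⁶ C)(-2.88×10⁴ V) = -0.0642 J.

-0.0642 J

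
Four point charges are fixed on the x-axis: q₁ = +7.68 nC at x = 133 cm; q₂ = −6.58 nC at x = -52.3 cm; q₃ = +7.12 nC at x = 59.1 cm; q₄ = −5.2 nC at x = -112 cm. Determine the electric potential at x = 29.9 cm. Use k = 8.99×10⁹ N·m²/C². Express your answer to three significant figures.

Electric potential is a scalar, so the contributions from each charge add algebraically: V = Σ kqᵢ/rᵢ.
Distances from the field point to each charge: r₁ = 1.03 m, r₂ = 0.822 m, r₃ = 0.292 m, r₄ = 1.42 m.
V = k[(7.68×10⁻⁹)/(1.03) + (-6.58×10⁻⁹)/(0.822) + (7.12×10⁻⁹)/(0.292) + (-5.20×10⁻⁹)/(1.42)] = 181 V.

181 V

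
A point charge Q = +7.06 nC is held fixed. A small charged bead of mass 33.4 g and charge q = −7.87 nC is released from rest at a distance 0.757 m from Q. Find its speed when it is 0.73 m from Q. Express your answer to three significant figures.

1.21×10⁻³ m/s

Only the electrostatic force acts, so mechanical energy is conserved: ½mv² = U₁ − U₂ = kQq(1/r₁ − 1/r₂).
U₁ − U₂ = (8.99×10⁹ N·m²/C²)(7.06×10⁻⁹ C)(-7.87×10⁻⁹ C)(1/0.757 − 1/0.730) = 2.44×10⁻⁸ J.
v = √(2·2.44×10⁻⁸/0.0334) = 1.21×10⁻³ m/s.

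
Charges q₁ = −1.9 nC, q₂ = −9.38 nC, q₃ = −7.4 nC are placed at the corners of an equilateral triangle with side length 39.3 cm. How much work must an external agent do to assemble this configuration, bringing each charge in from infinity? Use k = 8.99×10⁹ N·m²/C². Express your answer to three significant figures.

The work to assemble the configuration equals its total potential energy, U = Σ kqᵢqⱼ/rᵢⱼ over all pairs.
All three pair separations equal the side length, 0.393 m.
U = (4.08×10⁻⁷) + (3.22×10⁻⁷) + (1.59×10⁻⁶) = 2.32×10⁻⁶ J.

2.32×10⁻⁶ J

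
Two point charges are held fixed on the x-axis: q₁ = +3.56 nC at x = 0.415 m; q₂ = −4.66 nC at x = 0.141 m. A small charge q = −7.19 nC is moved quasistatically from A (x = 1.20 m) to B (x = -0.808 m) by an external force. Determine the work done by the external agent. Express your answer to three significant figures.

For quasistatic motion the external work equals the change in potential energy: W_ext = qΔV = q(V_B − V_A).
At A: distances to the source charges are 0.785 m, 1.06 m; V_A = Σ kqᵢ/rᵢ = 1.21 V.
At B: distances to the source charges are 1.22 m, 0.949 m; V_B = Σ kqᵢ/rᵢ = -18.0 V.
ΔV = V_B − V_A = -19.2 V.
W_ext = qΔV = (-7.19×10⁻⁹ C)(-19.2 V) = 1.38×10⁻⁷ J.

1.38×10⁻⁷ J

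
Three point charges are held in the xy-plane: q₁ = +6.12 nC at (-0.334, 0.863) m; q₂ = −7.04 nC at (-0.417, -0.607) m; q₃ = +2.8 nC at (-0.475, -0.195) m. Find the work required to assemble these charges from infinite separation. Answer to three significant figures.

-5.45×10⁻⁷ J

The assembly work is the sum of pairwise potential energies, U = Σ_{i<j} kqᵢqⱼ/rᵢⱼ.
Pair separations: r₁₂ = 1.47 m, r₁₃ = 1.07 m, r₂₃ = 0.416 m.
U = (-2.63×10⁻⁷) + (1.44×10⁻⁷) + (-4.26×10⁻⁷) = -5.45×10⁻⁷ J.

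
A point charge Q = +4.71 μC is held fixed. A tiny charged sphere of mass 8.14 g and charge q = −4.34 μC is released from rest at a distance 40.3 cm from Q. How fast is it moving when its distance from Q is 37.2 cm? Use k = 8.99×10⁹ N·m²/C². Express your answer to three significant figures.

Only the electrostatic force acts, so mechanical energy is conserved: ½mv² = U₁ − U₂ = kQq(1/r₁ − 1/r₂).
U₁ − U₂ = (8.99×10⁹ N·m²/C²)(4.71×10⁻⁶ C)(-4.34×10⁻⁶ C)(1/0.403 − 1/0.372) = 0.0380 J.
v = √(2·0.0380/8.14×10⁻³) = 3.06 m/s.

3.06 m/s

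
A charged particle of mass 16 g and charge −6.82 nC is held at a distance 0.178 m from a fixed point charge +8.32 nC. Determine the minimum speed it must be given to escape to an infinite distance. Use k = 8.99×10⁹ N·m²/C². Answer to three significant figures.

0.0189 m/s

To just escape, total mechanical energy must reach zero at infinity: ½mv²_min + U = 0, so ½mv²_min = −U = |kQq|/r.
|U| = |kQq|/r = (8.99×10⁹ N·m²/C²)(8.32×10⁻⁹)(6.82×10⁻⁹)/(0.178) = 2.87×10⁻⁶ J.
v_min = √(2|U|/m) = √(2·2.87×10⁻⁶/0.0160) = 0.0189 m/s.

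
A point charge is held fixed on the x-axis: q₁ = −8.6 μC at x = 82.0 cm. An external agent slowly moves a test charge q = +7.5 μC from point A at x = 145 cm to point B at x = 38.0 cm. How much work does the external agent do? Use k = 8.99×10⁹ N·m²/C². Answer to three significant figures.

-0.397 J

For quasistatic motion the external work equals the change in potential energy: W_ext = qΔV = q(V_B − V_A).
At A: distance to the source charge is 0.630 m; V_A = kq₁/r = -1.23×10⁵ V.
At B: distance to the source charge is 0.440 m; V_B = kq₁/r = -1.76×10⁵ V.
ΔV = V_B − V_A = -5.30×10⁴ V.
W_ext = qΔV = (7.50×10⁻⁶ C)(-5.30×10⁴ V) = -0.397 J.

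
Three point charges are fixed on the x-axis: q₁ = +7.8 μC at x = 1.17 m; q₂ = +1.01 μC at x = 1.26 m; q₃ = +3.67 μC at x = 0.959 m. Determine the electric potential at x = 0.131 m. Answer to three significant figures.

The total potential is the scalar sum of each charge's contribution, V = Σ kqᵢ/rᵢ.
Distances from the field point to each charge: r₁ = 1.04 m, r₂ = 1.13 m, r₃ = 0.828 m.
V = k[(7.80×10⁻⁶)/(1.04) + (1.01×10⁻⁶)/(1.13) + (3.67×10⁻⁶)/(0.828)] = 1.15×10⁵ V.

1.15×10⁵ V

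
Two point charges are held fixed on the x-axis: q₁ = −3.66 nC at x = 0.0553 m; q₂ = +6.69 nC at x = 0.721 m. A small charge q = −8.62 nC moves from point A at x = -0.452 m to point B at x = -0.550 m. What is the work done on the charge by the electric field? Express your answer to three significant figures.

The work done by the electric force is W_field = −ΔU = −q(V_B − V_A) = q(V_A − V_B).
At A: distances to the source charges are 0.507 m, 1.17 m; V_A = Σ kqᵢ/rᵢ = -13.6 V.
At B: distances to the source charges are 0.605 m, 1.27 m; V_B = Σ kqᵢ/rᵢ = -7.04 V.
ΔV = V_B − V_A = 6.55 V.
W_field = −qΔV = −(-8.62×10⁻⁹ C)(6.55 V) = 5.64×10⁻⁸ J.

5.64×10⁻⁸ J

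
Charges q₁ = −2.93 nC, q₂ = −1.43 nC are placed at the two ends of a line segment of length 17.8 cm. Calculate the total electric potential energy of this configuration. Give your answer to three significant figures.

The work to assemble the configuration equals its total potential energy, U = Σ kqᵢqⱼ/rᵢⱼ over all pairs.
The separation is r = 0.178 m.
U = (2.12×10⁻⁷) = 2.12×10⁻⁷ J.

2.12×10⁻⁷ J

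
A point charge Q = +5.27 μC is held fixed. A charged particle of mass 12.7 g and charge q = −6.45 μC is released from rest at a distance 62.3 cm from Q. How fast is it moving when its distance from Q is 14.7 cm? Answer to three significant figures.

15.8 m/s

Only the electrostatic force acts, so mechanical energy is conserved: ½mv² = U₁ − U₂ = kQq(1/r₁ − 1/r₂).
U₁ − U₂ = (8.99×10⁹ N·m²/C²)(5.27×10⁻⁶ C)(-6.45×10⁻⁶ C)(1/0.623 − 1/0.147) = 1.59 J.
v = √(2·1.59/0.0127) = 15.8 m/s.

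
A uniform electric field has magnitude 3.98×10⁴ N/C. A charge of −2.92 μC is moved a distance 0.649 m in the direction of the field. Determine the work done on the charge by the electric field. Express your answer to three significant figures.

-0.0754 J

The potential change for a displacement 0.649 m in the direction of the field is ΔV = −Ed = -2.58×10⁴ V.
W_field = −qΔV = -0.0754 J.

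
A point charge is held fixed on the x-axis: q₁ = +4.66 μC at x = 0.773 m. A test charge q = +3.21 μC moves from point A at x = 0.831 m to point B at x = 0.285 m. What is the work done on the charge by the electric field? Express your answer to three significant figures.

The work done by the electric force is W_field = −ΔU = −q(V_B − V_A) = q(V_A − V_B).
At A: distance to the source charge is 0.0580 m; V_A = kq₁/r = 7.22×10⁵ V.
At B: distance to the source charge is 0.488 m; V_B = kq₁/r = 8.58×10⁴ V.
ΔV = V_B − V_A = -6.36×10⁵ V.
W_field = −qΔV = −(3.21×10⁻⁶ C)(-6.36×10⁵ V) = 2.04 J.

2.04 J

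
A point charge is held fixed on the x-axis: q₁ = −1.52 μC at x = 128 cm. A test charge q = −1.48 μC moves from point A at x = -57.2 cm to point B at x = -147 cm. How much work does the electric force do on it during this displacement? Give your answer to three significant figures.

The work done by the electric force is W_field = −ΔU = −q(V_B − V_A) = q(V_A − V_B).
At A: distance to the source charge is 1.85 m; V_A = kq₁/r = -7380 V.
At B: distance to the source charge is 2.75 m; V_B = kq₁/r = -4970 V.
ΔV = V_B − V_A = 2410 V.
W_field = −qΔV = −(-1.48×10⁻⁶ C)(2410 V) = 3.57×10⁻³ J.

3.57×10⁻³ J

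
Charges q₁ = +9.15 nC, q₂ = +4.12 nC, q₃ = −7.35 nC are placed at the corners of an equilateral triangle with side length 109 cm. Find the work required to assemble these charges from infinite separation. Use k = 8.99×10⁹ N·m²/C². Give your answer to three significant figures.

-4.94×10⁻⁷ J

The assembly work is the sum of pairwise potential energies, U = Σ_{i<j} kqᵢqⱼ/rᵢⱼ.
All three pair separations equal the side length, 1.09 m.
U = (3.11×10⁻⁷) + (-5.55×10⁻⁷) + (-2.50×10⁻⁷) = -4.94×10⁻⁷ J.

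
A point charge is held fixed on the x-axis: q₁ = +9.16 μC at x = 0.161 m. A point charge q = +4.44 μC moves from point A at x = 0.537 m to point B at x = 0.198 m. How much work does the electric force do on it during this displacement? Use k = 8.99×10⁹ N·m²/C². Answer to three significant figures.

The work done by the electric force is W_field = −ΔU = −q(V_B − V_A) = q(V_A − V_B).
At A: distance to the source charge is 0.376 m; V_A = kq₁/r = 2.19×10⁵ V.
At B: distance to the source charge is 0.0370 m; V_B = kq₁/r = 2.23×10⁶ V.
ΔV = V_B − V_A = 2.01×10⁶ V.
W_field = −qΔV = −(4.44×10⁻⁶ C)(2.01×10⁶ V) = -8.91 J.

-8.91 J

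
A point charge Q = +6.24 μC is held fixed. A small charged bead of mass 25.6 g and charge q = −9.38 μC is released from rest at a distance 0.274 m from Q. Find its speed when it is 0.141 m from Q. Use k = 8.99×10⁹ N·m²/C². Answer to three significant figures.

11.9 m/s

Only the electrostatic force acts, so mechanical energy is conserved: ½mv² = U₁ − U₂ = kQq(1/r₁ − 1/r₂).
U₁ − U₂ = (8.99×10⁹ N·m²/C²)(6.24×10⁻⁶ C)(-9.38×10⁻⁶ C)(1/0.274 − 1/0.141) = 1.81 J.
v = √(2·1.81/0.0256) = 11.9 m/s.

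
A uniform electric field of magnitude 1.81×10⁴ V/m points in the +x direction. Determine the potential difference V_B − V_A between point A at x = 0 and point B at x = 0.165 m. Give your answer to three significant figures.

-2990 V

In a uniform field, potential decreases in the direction of E: V_B − V_A = −E·Δx.
V_B − V_A = −(1.81×10⁴ V/m)(0.165 m) = -2990 V.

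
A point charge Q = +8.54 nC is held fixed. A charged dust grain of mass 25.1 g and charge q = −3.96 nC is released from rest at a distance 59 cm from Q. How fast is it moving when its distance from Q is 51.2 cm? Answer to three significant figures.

2.50×10⁻³ m/s

Only the electrostatic force acts, so mechanical energy is conserved: ½mv² = U₁ − U₂ = kQq(1/r₁ − 1/r₂).
U₁ − U₂ = (8.99×10⁹ N·m²/C²)(8.54×10⁻⁹ C)(-3.96×10⁻⁹ C)(1/0.590 − 1/0.512) = 7.85×10⁻⁸ J.
v = √(2·7.85×10⁻⁸/0.0251) = 2.50×10⁻³ m/s.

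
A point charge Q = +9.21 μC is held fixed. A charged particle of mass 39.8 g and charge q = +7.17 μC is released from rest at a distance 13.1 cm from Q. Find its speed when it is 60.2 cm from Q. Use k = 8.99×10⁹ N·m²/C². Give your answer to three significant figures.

13.3 m/s

Only the electrostatic force acts, so mechanical energy is conserved: ½mv² = U₁ − U₂ = kQq(1/r₁ − 1/r₂).
U₁ − U₂ = (8.99×10⁹ N·m²/C²)(9.21×10⁻⁶ C)(7.17×10⁻⁶ C)(1/0.131 − 1/0.602) = 3.55 J.
v = √(2·3.55/0.0398) = 13.3 m/s.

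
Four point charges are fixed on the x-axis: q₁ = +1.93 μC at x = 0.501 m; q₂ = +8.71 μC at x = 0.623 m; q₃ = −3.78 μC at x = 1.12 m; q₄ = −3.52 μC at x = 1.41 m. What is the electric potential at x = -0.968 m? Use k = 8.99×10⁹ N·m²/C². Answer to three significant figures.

The total potential is the scalar sum of each charge's contribution, V = Σ kqᵢ/rᵢ.
Distances from the field point to each charge: r₁ = 1.47 m, r₂ = 1.59 m, r₃ = 2.09 m, r₄ = 2.38 m.
V = k[(1.93×10⁻⁶)/(1.47) + (8.71×10⁻⁶)/(1.59) + (-3.78×10⁻⁶)/(2.09) + (-3.52×10⁻⁶)/(2.38)] = 3.14×10⁴ V.

3.14×10⁴ V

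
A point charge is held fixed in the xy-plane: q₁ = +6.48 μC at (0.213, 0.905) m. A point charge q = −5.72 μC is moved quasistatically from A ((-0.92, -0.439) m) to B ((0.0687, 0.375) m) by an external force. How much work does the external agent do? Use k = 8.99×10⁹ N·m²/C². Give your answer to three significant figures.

For quasistatic motion the external work equals the change in potential energy: W_ext = qΔV = q(V_B − V_A).
At A: distance to the source charge is 1.76 m; V_A = kq₁/r = 3.31×10⁴ V.
At B: distance to the source charge is 0.549 m; V_B = kq₁/r = 1.06×10⁵ V.
ΔV = V_B − V_A = 7.29×10⁴ V.
W_ext = qΔV = (-5.72×10⁻⁶ C)(7.29×10⁴ V) = -0.417 J.

-0.417 J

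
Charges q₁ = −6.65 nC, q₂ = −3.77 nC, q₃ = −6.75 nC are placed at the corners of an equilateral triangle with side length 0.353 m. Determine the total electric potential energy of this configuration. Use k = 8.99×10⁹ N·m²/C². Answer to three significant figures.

2.43×10⁻⁶ J

The work to assemble the configuration equals its total potential energy, U = Σ kqᵢqⱼ/rᵢⱼ over all pairs.
All three pair separations equal the side length, 0.353 m.
U = (6.38×10⁻⁷) + (1.14×10⁻⁶) + (6.48×10⁻⁷) = 2.43×10⁻⁶ J.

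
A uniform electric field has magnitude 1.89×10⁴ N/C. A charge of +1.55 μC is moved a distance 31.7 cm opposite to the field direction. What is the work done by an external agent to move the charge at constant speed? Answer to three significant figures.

The potential change for a displacement 31.7 cm opposite to the field direction is ΔV = +Ed = 5990 V.
W_ext = qΔV = 9.29×10⁻³ J.

9.29×10⁻³ J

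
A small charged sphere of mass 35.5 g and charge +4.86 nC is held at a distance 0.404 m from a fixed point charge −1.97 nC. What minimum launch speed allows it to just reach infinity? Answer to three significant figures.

3.46×10⁻³ m/s

To just escape, total mechanical energy must reach zero at infinity: ½mv²_min + U = 0, so ½mv²_min = −U = |kQq|/r.
|U| = |kQq|/r = (8.99×10⁹ N·m²/C²)(1.97×10⁻⁹)(4.86×10⁻⁹)/(0.404) = 2.13×10⁻⁷ J.
v_min = √(2|U|/m) = √(2·2.13×10⁻⁷/0.0355) = 3.46×10⁻³ m/s.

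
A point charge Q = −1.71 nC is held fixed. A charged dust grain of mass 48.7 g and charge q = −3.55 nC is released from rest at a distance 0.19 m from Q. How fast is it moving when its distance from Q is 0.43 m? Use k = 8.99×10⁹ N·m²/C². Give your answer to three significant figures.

Only the electrostatic force acts, so mechanical energy is conserved: ½mv² = U₁ − U₂ = kQq(1/r₁ − 1/r₂).
U₁ − U₂ = (8.99×10⁹ N·m²/C²)(-1.71×10⁻⁹ C)(-3.55×10⁻⁹ C)(1/0.190 − 1/0.430) = 1.60×10⁻⁷ J.
v = √(2·1.60×10⁻⁷/0.0487) = 2.57×10⁻³ m/s.

2.57×10⁻³ m/s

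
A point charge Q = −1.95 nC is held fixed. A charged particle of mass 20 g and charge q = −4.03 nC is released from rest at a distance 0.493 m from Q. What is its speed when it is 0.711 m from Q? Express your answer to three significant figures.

2.10×10⁻³ m/s

Only the electrostatic force acts, so mechanical energy is conserved: ½mv² = U₁ − U₂ = kQq(1/r₁ − 1/r₂).
U₁ − U₂ = (8.99×10⁹ N·m²/C²)(-1.95×10⁻⁹ C)(-4.03×10⁻⁹ C)(1/0.493 − 1/0.711) = 4.39×10⁻⁸ J.
v = √(2·4.39×10⁻⁸/0.0200) = 2.10×10⁻³ m/s.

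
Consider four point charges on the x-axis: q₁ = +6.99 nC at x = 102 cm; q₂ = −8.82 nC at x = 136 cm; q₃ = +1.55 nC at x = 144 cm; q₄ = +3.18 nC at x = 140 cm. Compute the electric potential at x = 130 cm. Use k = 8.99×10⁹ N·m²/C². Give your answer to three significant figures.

The total potential is the scalar sum of each charge's contribution, V = Σ kqᵢ/rᵢ.
Distances from the field point to each charge: r₁ = 0.280 m, r₂ = 0.0600 m, r₃ = 0.140 m, r₄ = 0.100 m.
V = k[(6.99×10⁻⁹)/(0.280) + (-8.82×10⁻⁹)/(0.0600) + (1.55×10⁻⁹)/(0.140) + (3.18×10⁻⁹)/(0.100)] = -712 V.

-712 V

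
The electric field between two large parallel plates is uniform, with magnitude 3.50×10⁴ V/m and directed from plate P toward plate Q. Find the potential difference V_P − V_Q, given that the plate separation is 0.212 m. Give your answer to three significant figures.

In a uniform field, potential decreases in the direction of E: ΔV = −E·d for a displacement d parallel to E.
Going from Q to P is a displacement of 0.212 m opposite to the field, so V_P − V_Q = +Ed = 7420 V.

7420 V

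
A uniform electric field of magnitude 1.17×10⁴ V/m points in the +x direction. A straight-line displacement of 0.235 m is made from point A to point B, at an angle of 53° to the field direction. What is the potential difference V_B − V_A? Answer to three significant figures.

Only the component of displacement along E changes the potential: ΔV = −E·d·cosθ.
ΔV = −(1.17×10⁴ V/m)(0.235 m)cos53° = -1650 V.

-1650 V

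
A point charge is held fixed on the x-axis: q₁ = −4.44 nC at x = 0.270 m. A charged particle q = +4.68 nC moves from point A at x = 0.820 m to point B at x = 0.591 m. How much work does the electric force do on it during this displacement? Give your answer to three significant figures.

2.42×10⁻⁷ J

The work done by the electric force is W_field = −ΔU = −q(V_B − V_A) = q(V_A − V_B).
At A: distance to the source charge is 0.550 m; V_A = kq₁/r = -72.6 V.
At B: distance to the source charge is 0.321 m; V_B = kq₁/r = -124 V.
ΔV = V_B − V_A = -51.8 V.
W_field = −qΔV = −(4.68×10⁻⁹ C)(-51.8 V) = 2.42×10⁻⁷ J.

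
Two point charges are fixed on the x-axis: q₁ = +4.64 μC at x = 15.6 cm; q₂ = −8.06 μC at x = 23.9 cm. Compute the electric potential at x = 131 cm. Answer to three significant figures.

The total potential is the scalar sum of each charge's contribution, V = Σ kqᵢ/rᵢ.
Distances from the field point to each charge: r₁ = 1.15 m, r₂ = 1.07 m.
V = k[(4.64×10⁻⁶)/(1.15) + (-8.06×10⁻⁶)/(1.07)] = -3.15×10⁴ V.

-3.15×10⁴ V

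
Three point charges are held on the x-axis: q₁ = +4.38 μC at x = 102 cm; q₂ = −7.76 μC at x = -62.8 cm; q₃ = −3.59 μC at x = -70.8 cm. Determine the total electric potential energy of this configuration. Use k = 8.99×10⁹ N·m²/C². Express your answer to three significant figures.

The work to assemble the configuration equals its total potential energy, U = Σ kqᵢqⱼ/rᵢⱼ over all pairs.
Pair separations: r₁₂ = 1.65 m, r₁₃ = 1.73 m, r₂₃ = 0.0800 m.
U = (-0.185) + (-0.0818) + (3.13) = 2.86 J.

2.86 J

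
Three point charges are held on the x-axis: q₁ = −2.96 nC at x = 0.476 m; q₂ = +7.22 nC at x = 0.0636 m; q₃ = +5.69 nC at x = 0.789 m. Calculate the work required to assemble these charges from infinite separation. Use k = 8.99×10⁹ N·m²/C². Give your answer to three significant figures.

-4.40×10⁻⁷ J

The work to assemble the configuration equals its total potential energy, U = Σ kqᵢqⱼ/rᵢⱼ over all pairs.
Pair separations: r₁₂ = 0.412 m, r₁₃ = 0.313 m, r₂₃ = 0.725 m.
U = (-4.66×10⁻⁷) + (-4.84×10⁻⁷) + (5.09×10⁻⁷) = -4.40×10⁻⁷ J.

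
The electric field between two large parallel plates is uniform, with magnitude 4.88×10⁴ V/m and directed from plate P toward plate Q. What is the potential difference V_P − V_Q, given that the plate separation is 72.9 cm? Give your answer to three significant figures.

3.56×10⁴ V

In a uniform field, potential decreases in the direction of E: ΔV = −E·d for a displacement d parallel to E.
Going from Q to P is a displacement of 72.9 cm opposite to the field, so V_P − V_Q = +Ed = 3.56×10⁴ V.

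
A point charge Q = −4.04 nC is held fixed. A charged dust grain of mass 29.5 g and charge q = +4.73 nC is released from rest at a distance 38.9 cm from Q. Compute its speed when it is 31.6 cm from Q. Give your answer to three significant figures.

2.63×10⁻³ m/s

Only the electrostatic force acts, so mechanical energy is conserved: ½mv² = U₁ − U₂ = kQq(1/r₁ − 1/r₂).
U₁ − U₂ = (8.99×10⁹ N·m²/C²)(-4.04×10⁻⁹ C)(4.73×10⁻⁹ C)(1/0.389 − 1/0.316) = 1.02×10⁻⁷ J.
v = √(2·1.02×10⁻⁷/0.0295) = 2.63×10⁻³ m/s.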